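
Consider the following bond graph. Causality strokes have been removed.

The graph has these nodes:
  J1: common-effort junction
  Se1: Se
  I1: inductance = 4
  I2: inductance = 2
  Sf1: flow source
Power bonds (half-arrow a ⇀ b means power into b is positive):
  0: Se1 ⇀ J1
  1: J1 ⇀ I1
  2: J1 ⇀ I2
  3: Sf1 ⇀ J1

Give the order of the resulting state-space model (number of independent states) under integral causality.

b0 →J1  (Se1 (Se) sets effort on bond)
b3 →Sf1  (Sf1 (Sf) sets flow on bond)
b1 →I1  (J1 effort already set via bond 0)
b2 →I2  (J1: bond 0 brought effort, rest push out)

2  (I1, I2 all integral)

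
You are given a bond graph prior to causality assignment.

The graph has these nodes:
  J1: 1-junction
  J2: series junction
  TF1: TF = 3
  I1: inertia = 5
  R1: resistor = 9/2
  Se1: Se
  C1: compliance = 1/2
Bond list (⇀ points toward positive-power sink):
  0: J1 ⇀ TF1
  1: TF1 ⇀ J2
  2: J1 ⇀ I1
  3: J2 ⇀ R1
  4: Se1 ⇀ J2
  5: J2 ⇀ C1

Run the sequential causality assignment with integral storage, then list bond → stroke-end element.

bond 4 |J2  (source Se1 imposes e)
bond 2 |I1  (prefer integral on I1)
bond 0 |J1  (J1: bond 2 brought flow, rest push out)
bond 1 |TF1  (TF TF1: opposite of bond 0)
bond 3 |J2  (J2: bond 1 brought flow, rest push out)
bond 5 |J2  (J2: bond 1 brought flow, rest push out)

#0 →J1
#1 →TF1
#2 →I1
#3 →J2
#4 →J2
#5 →J2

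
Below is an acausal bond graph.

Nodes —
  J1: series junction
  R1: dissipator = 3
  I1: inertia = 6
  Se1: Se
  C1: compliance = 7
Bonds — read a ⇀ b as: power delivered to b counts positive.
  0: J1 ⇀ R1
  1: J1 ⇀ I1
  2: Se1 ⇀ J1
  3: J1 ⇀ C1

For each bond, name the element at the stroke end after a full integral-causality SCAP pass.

β2 |J1  (Se1 fixes effort; stroke away)
β1 |I1  (I1 outputs flow p/I1)
β0 |J1  (1-jn J1 has f-setter on 1)
β3 |J1  (1-jn J1 has f-setter on 1)

β0 stroke→J1
β1 stroke→I1
β2 stroke→J1
β3 stroke→J1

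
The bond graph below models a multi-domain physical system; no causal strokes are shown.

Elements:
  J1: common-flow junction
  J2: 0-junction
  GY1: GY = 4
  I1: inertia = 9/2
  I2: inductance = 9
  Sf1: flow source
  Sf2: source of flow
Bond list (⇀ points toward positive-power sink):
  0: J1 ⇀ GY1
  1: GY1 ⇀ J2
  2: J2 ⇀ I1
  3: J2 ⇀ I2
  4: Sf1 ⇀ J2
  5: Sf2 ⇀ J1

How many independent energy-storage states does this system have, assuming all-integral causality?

β4 stroke→Sf1  (Sf1 (Sf) sets flow on bond)
β5 stroke→Sf2  (source Sf2 imposes f)
β0 stroke→J1  (1-jn J1 has f-setter on 5)
β1 stroke→J2  (GY1: gyrator matches bond 0)
β2 stroke→I1  (0-jn J2 has e-setter on 1)
β3 stroke→I2  (J2: bond 1 brought effort, rest push out)

2  (I1, I2 all integral)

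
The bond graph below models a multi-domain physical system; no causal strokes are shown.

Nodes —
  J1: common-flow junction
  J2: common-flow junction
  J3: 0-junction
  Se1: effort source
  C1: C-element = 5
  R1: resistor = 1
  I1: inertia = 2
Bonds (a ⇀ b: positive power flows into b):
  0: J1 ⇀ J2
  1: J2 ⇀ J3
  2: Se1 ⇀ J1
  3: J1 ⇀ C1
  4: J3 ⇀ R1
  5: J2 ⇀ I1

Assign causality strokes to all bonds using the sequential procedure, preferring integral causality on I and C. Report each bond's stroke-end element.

#0 →J2
#1 →J2
#2 →J1
#3 →J1
#4 →J3
#5 →I1

β2 stroke at J1  (source Se1 imposes e)
β3 stroke at J1  (C1: C, integral causality)
β0 stroke at J2  (J1: last free bond brings flow in)
β5 stroke at I1  (I1 integral (f out))
β1 stroke at J2  (1-jn J2 has f-setter on 5)
β4 stroke at J3  (J3 needs exactly one e-in)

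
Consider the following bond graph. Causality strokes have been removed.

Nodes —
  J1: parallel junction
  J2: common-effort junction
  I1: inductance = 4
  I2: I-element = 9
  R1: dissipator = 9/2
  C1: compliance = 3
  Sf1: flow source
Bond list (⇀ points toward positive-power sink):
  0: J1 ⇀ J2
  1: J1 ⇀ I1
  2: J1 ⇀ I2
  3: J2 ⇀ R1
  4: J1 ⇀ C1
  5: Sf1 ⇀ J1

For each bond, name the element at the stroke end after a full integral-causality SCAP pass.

#5 |Sf1  (Sf1 fixes flow; stroke at Sf1)
#1 |I1  (I1: I, integral causality)
#2 |I2  (I2 outputs flow p/I2)
#4 |J1  (prefer integral on C1)
#0 |J2  (J1 effort already set via bond 4)
#3 |R1  (J2: bond 0 brought effort, rest push out)

b0 stroke at J2
b1 stroke at I1
b2 stroke at I2
b3 stroke at R1
b4 stroke at J1
b5 stroke at Sf1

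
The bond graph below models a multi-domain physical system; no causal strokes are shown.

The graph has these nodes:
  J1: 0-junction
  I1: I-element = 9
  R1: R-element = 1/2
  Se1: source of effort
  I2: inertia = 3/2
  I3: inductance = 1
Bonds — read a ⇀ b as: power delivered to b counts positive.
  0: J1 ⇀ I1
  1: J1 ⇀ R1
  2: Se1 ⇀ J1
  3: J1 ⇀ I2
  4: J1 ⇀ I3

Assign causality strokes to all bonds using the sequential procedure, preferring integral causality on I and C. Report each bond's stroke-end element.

#0 |I1
#1 |R1
#2 |J1
#3 |I2
#4 |I3

#2 →J1  (Se1 (Se) sets effort on bond)
#0 →I1  (J1 effort already set via bond 2)
#1 →R1  (J1: bond 2 brought effort, rest push out)
#3 →I2  (J1 effort already set via bond 2)
#4 →I3  (J1 effort already set via bond 2)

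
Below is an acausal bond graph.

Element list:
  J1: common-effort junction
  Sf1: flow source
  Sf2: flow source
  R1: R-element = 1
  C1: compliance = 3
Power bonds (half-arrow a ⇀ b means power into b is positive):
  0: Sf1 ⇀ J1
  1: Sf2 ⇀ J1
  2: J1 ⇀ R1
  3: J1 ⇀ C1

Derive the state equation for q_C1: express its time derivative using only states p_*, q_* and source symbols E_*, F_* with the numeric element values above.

β0 stroke→Sf1  (Sf1 fixes flow; stroke at Sf1)
β1 stroke→Sf2  (source Sf2 imposes f)
β3 stroke→J1  (C1 integral (e out))
β2 stroke→R1  (J1 effort already set via bond 3)

dq_C1/dt = F_Sf1 + F_Sf2 - q_C1/3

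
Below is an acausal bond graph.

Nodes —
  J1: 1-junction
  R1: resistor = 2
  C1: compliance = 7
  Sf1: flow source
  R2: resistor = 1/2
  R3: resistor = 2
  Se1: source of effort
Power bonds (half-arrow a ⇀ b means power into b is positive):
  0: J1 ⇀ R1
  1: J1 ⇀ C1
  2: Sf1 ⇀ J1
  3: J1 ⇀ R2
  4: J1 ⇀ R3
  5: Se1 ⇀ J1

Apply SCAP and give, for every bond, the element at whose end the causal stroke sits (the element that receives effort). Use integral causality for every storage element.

b0 |J1
b1 |J1
b2 |Sf1
b3 |J1
b4 |J1
b5 |J1

β2 stroke at Sf1  (Sf1: flow source, stroke at near end)
β5 stroke at J1  (source Se1 imposes e)
β0 stroke at J1  (J1 flow already set via bond 2)
β1 stroke at J1  (1-jn J1 has f-setter on 2)
β3 stroke at J1  (common-f at J1 fixed by 2)
β4 stroke at J1  (common-f at J1 fixed by 2)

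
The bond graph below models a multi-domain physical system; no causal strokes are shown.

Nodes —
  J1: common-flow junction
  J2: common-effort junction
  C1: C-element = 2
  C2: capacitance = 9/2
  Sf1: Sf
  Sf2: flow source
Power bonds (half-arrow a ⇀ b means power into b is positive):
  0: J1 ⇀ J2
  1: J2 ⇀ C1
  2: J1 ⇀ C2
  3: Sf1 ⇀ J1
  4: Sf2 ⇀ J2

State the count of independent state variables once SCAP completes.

β3 stroke at Sf1  (Sf1 (Sf) sets flow on bond)
β4 stroke at Sf2  (Sf2: flow source, stroke at near end)
β0 stroke at J1  (J1 flow already set via bond 3)
β2 stroke at J1  (J1 flow already set via bond 3)
β1 stroke at J2  (J2 needs exactly one e-in)

2  (C1, C2 all integral)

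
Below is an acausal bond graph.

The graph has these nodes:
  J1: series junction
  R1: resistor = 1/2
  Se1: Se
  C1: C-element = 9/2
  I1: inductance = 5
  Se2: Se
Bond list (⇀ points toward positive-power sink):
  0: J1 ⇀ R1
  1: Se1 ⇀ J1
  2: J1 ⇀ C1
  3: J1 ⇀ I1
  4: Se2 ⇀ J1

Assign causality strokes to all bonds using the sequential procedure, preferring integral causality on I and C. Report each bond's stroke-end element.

β0 stroke at J1
β1 stroke at J1
β2 stroke at J1
β3 stroke at I1
β4 stroke at J1

#1 stroke→J1  (Se1 (Se) sets effort on bond)
#4 stroke→J1  (source Se2 imposes e)
#2 stroke→J1  (C1: C, integral causality)
#3 stroke→I1  (prefer integral on I1)
#0 stroke→J1  (1-jn J1 has f-setter on 3)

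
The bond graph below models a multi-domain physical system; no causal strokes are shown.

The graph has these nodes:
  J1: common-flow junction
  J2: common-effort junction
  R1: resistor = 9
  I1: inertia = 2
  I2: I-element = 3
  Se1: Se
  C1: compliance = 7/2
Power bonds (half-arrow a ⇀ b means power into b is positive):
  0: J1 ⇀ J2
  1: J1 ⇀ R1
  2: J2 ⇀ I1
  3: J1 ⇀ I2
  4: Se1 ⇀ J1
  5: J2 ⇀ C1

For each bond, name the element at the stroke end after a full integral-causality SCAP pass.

#4 stroke→J1  (Se1: effort source, stroke at far end)
#2 stroke→I1  (I1 integral (f out))
#3 stroke→I2  (I2 outputs flow p/I2)
#0 stroke→J1  (common-f at J1 fixed by 3)
#1 stroke→J1  (J1 flow already set via bond 3)
#5 stroke→J2  (J2: last free bond brings effort in)

β0 stroke at J1
β1 stroke at J1
β2 stroke at I1
β3 stroke at I2
β4 stroke at J1
β5 stroke at J2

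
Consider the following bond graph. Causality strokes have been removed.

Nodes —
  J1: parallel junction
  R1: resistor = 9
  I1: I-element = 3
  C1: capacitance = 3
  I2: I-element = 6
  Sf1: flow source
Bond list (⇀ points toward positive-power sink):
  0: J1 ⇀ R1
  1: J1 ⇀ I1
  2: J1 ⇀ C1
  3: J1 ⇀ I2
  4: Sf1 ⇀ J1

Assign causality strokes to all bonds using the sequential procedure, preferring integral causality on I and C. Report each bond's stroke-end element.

bond 4 stroke at Sf1  (source Sf1 imposes f)
bond 1 stroke at I1  (I1 integral (f out))
bond 2 stroke at J1  (C1 integral (e out))
bond 0 stroke at R1  (0-jn J1 has e-setter on 2)
bond 3 stroke at I2  (J1: bond 2 brought effort, rest push out)

b0 |R1
b1 |I1
b2 |J1
b3 |I2
b4 |Sf1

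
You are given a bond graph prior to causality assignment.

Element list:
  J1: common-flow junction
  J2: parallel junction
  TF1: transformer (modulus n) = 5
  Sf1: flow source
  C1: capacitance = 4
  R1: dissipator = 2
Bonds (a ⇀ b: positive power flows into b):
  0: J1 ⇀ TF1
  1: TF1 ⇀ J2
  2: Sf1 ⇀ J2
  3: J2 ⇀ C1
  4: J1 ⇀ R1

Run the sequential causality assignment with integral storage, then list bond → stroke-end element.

bond 2 →Sf1  (Sf1 fixes flow; stroke at Sf1)
bond 3 →J2  (C1: C, integral causality)
bond 1 →TF1  (J2: bond 3 brought effort, rest push out)
bond 0 →J1  (through TF1, causality passes straight; one stroke at TF1)
bond 4 →R1  (closing 1-jn rule on J1)

bond 0 stroke at J1
bond 1 stroke at TF1
bond 2 stroke at Sf1
bond 3 stroke at J2
bond 4 stroke at R1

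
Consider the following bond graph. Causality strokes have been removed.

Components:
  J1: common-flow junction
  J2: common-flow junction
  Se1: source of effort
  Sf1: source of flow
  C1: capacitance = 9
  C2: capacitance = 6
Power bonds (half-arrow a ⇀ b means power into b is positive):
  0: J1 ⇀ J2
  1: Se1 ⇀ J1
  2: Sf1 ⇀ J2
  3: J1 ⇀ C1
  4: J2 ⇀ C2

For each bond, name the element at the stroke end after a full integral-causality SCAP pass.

β1 →J1  (Se1 fixes effort; stroke away)
β2 →Sf1  (source Sf1 imposes f)
β0 →J2  (common-f at J2 fixed by 2)
β4 →J2  (1-jn J2 has f-setter on 2)
β3 →J1  (J1: bond 0 brought flow, rest push out)

β0 |J2
β1 |J1
β2 |Sf1
β3 |J1
β4 |J2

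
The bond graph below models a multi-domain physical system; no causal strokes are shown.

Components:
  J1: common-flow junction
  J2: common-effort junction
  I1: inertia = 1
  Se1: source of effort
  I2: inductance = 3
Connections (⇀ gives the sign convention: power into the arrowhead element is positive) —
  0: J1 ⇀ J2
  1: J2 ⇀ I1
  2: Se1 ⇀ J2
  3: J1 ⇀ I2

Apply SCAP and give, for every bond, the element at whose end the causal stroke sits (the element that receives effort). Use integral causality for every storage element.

β0 stroke at J1
β1 stroke at I1
β2 stroke at J2
β3 stroke at I2

β2 →J2  (Se1: effort source, stroke at far end)
β0 →J1  (J2 effort already set via bond 2)
β1 →I1  (J2: bond 2 brought effort, rest push out)
β3 →I2  (J1 needs exactly one f-in)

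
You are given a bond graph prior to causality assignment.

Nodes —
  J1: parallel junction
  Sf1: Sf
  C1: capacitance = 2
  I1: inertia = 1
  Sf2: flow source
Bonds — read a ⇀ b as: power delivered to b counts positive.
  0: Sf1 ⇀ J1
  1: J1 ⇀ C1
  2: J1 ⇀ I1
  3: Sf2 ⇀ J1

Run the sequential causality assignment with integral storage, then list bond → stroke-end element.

β0 stroke→Sf1
β1 stroke→J1
β2 stroke→I1
β3 stroke→Sf2

b0 stroke at Sf1  (source Sf1 imposes f)
b3 stroke at Sf2  (Sf2: flow source, stroke at near end)
b1 stroke at J1  (C1 integral (e out))
b2 stroke at I1  (J1: bond 1 brought effort, rest push out)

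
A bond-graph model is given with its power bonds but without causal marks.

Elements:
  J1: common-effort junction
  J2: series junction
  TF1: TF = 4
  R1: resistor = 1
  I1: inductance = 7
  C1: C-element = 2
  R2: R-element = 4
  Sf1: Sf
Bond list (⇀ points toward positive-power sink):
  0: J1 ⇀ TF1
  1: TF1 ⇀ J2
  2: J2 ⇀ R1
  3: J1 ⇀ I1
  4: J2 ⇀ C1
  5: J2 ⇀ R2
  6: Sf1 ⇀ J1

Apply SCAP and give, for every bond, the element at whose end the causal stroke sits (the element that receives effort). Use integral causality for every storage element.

bond 6 |Sf1  (Sf1: flow source, stroke at near end)
bond 3 |I1  (I1 integral (f out))
bond 0 |J1  (J1: last free bond brings effort in)
bond 1 |TF1  (TF TF1: opposite of bond 0)
bond 2 |J2  (J2 flow already set via bond 1)
bond 4 |J2  (J2: bond 1 brought flow, rest push out)
bond 5 |J2  (J2 flow already set via bond 1)

#0 →J1
#1 →TF1
#2 →J2
#3 →I1
#4 →J2
#5 →J2
#6 →Sf1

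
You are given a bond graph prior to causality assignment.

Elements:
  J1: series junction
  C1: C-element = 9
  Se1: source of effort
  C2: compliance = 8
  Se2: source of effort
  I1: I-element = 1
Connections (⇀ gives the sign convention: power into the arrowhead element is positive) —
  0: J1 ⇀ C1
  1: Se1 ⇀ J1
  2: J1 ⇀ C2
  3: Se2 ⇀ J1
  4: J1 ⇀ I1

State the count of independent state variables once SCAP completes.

3  (C1, C2, I1 all integral)

b1 |J1  (Se1: effort source, stroke at far end)
b3 |J1  (Se2 (Se) sets effort on bond)
b0 |J1  (C1 outputs effort q/C1)
b2 |J1  (C2: C, integral causality)
b4 |I1  (only one flow-in slot at J1)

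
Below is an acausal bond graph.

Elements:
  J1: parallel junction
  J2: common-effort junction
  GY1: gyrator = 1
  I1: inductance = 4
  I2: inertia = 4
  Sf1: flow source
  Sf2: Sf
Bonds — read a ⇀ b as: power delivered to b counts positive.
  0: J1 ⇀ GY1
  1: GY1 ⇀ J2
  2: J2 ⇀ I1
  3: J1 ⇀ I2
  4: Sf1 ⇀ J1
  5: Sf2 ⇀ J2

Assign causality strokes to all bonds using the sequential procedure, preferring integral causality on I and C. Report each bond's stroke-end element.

b0 |J1
b1 |J2
b2 |I1
b3 |I2
b4 |Sf1
b5 |Sf2

β4 |Sf1  (Sf1 (Sf) sets flow on bond)
β5 |Sf2  (source Sf2 imposes f)
β2 |I1  (I1 integral (f out))
β1 |J2  (J2: last free bond brings effort in)
β0 |J1  (GY1 both-in/both-out from 1)
β3 |I2  (J1 effort already set via bond 0)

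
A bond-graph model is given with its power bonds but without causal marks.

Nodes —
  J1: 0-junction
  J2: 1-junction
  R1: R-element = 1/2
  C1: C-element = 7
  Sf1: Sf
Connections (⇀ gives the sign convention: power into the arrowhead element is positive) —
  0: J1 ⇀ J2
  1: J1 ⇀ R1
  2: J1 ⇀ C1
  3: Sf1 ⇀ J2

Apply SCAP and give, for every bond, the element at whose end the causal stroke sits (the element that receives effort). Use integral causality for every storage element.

b3 |Sf1  (Sf1 (Sf) sets flow on bond)
b0 |J2  (1-jn J2 has f-setter on 3)
b2 |J1  (C1: C, integral causality)
b1 |R1  (common-e at J1 fixed by 2)

bond 0 stroke at J2
bond 1 stroke at R1
bond 2 stroke at J1
bond 3 stroke at Sf1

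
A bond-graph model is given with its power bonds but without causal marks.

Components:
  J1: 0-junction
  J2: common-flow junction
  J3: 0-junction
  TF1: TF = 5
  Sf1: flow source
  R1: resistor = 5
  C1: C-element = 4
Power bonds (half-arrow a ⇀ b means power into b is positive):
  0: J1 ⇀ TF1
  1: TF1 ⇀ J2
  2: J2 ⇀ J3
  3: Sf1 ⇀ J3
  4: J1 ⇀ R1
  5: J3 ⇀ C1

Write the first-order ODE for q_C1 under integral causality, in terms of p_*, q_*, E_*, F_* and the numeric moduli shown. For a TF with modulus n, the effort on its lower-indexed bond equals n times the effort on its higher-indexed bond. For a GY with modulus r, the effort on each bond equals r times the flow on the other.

dq_C1/dt = F_Sf1 - 5*q_C1/4

bond 3 →Sf1  (source Sf1 imposes f)
bond 5 →J3  (C1: C, integral causality)
bond 2 →J2  (J3: bond 5 brought effort, rest push out)
bond 1 →TF1  (only one flow-in slot at J2)
bond 0 →J1  (TF1: transformer flips bond 1)
bond 4 →R1  (0-jn J1 has e-setter on 0)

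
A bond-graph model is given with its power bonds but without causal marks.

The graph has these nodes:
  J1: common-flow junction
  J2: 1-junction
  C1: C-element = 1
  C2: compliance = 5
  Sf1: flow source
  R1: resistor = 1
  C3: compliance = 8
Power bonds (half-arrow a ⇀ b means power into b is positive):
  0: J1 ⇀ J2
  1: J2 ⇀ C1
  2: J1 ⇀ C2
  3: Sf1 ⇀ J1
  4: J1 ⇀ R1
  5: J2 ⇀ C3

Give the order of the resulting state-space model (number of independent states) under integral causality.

3  (C1, C2, C3 all integral)

bond 3 |Sf1  (source Sf1 imposes f)
bond 0 |J1  (J1: bond 3 brought flow, rest push out)
bond 2 |J1  (common-f at J1 fixed by 3)
bond 4 |J1  (J1: bond 3 brought flow, rest push out)
bond 1 |J2  (1-jn J2 has f-setter on 0)
bond 5 |J2  (common-f at J2 fixed by 0)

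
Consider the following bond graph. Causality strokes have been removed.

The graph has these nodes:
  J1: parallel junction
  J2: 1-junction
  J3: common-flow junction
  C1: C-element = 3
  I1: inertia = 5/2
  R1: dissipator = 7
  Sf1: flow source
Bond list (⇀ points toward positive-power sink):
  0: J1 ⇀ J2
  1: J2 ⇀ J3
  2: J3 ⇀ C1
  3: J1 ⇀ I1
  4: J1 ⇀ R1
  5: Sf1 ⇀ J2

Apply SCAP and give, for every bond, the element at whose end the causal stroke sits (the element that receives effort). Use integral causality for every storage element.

#5 stroke at Sf1  (Sf1 fixes flow; stroke at Sf1)
#0 stroke at J2  (J2: bond 5 brought flow, rest push out)
#1 stroke at J2  (common-f at J2 fixed by 5)
#2 stroke at J3  (J3: bond 1 brought flow, rest push out)
#3 stroke at I1  (I1: I, integral causality)
#4 stroke at J1  (J1 needs exactly one e-in)

#0 stroke at J2
#1 stroke at J2
#2 stroke at J3
#3 stroke at I1
#4 stroke at J1
#5 stroke at Sf1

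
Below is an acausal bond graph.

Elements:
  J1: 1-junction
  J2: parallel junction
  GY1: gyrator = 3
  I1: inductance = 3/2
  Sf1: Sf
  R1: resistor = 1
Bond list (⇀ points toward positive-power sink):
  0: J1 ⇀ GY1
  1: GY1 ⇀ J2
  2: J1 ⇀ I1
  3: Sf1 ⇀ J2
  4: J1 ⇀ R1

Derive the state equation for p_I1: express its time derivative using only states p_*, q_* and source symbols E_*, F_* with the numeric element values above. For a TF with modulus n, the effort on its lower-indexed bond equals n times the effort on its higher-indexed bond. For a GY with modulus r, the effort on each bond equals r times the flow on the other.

dp_I1/dt = 3*F_Sf1 - 2*p_I1/3

#3 |Sf1  (source Sf1 imposes f)
#1 |J2  (J2 needs exactly one e-in)
#0 |J1  (GY1: gyrator matches bond 1)
#2 |I1  (prefer integral on I1)
#4 |J1  (J1 flow already set via bond 2)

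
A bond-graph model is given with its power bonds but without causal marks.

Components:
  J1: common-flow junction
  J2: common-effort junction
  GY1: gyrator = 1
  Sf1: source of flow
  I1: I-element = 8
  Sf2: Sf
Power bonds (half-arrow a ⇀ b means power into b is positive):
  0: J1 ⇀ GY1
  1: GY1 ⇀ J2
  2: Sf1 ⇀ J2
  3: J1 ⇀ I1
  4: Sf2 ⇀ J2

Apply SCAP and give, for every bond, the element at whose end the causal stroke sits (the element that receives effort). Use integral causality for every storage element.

#2 →Sf1  (Sf1: flow source, stroke at near end)
#4 →Sf2  (Sf2: flow source, stroke at near end)
#1 →J2  (J2 needs exactly one e-in)
#0 →J1  (GY1 both-in/both-out from 1)
#3 →I1  (J1 needs exactly one f-in)

b0 →J1
b1 →J2
b2 →Sf1
b3 →I1
b4 →Sf2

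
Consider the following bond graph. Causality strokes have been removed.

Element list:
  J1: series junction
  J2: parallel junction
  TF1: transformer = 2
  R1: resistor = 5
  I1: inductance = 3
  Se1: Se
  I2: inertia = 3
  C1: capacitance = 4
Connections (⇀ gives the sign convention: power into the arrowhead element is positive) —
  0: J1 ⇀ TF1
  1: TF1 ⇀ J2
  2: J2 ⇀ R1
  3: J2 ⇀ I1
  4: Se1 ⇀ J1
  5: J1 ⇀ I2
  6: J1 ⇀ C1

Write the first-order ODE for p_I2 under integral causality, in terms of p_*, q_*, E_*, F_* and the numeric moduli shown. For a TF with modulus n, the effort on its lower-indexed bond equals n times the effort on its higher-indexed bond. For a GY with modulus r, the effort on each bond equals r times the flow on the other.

#4 stroke→J1  (Se1 fixes effort; stroke away)
#3 stroke→I1  (I1 outputs flow p/I1)
#5 stroke→I2  (I2: I, integral causality)
#0 stroke→J1  (J1: bond 5 brought flow, rest push out)
#6 stroke→J1  (J1: bond 5 brought flow, rest push out)
#1 stroke→TF1  (through TF1, causality passes straight; one stroke at TF1)
#2 stroke→J2  (J2: last free bond brings effort in)

dp_I2/dt = E_Se1 + 10*p_I1/3 - 20*p_I2/3 - q_C1/4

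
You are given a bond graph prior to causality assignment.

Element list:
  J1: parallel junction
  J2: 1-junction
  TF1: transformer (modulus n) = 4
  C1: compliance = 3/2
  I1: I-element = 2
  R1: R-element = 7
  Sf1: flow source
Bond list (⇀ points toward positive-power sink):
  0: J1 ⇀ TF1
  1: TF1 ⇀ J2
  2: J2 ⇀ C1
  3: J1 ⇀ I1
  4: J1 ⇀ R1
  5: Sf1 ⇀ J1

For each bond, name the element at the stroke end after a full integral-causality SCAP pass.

b0 stroke at J1
b1 stroke at TF1
b2 stroke at J2
b3 stroke at I1
b4 stroke at R1
b5 stroke at Sf1

β5 |Sf1  (Sf1: flow source, stroke at near end)
β2 |J2  (C1 outputs effort q/C1)
β1 |TF1  (closing 1-jn rule on J2)
β0 |J1  (TF1: transformer flips bond 1)
β3 |I1  (0-jn J1 has e-setter on 0)
β4 |R1  (common-e at J1 fixed by 0)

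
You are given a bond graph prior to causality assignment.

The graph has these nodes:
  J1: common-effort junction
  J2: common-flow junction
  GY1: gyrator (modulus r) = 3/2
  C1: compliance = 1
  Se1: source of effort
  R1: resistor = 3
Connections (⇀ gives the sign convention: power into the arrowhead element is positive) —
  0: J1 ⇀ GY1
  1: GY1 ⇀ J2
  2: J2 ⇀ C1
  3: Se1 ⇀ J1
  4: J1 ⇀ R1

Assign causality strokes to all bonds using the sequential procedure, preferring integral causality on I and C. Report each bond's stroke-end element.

b3 →J1  (Se1 fixes effort; stroke away)
b0 →GY1  (J1: bond 3 brought effort, rest push out)
b4 →R1  (0-jn J1 has e-setter on 3)
b1 →GY1  (GY1 both-in/both-out from 0)
b2 →J2  (common-f at J2 fixed by 1)

b0 stroke at GY1
b1 stroke at GY1
b2 stroke at J2
b3 stroke at J1
b4 stroke at R1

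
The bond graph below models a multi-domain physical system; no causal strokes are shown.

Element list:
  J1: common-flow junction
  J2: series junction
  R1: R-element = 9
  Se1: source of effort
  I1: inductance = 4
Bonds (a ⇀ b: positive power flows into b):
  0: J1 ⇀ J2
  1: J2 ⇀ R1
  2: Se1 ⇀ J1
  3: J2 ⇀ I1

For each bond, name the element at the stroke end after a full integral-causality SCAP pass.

b2 |J1  (Se1 fixes effort; stroke away)
b0 |J2  (J1: last free bond brings flow in)
b3 |I1  (I1 integral (f out))
b1 |J2  (J2 flow already set via bond 3)

b0 →J2
b1 →J2
b2 →J1
b3 →I1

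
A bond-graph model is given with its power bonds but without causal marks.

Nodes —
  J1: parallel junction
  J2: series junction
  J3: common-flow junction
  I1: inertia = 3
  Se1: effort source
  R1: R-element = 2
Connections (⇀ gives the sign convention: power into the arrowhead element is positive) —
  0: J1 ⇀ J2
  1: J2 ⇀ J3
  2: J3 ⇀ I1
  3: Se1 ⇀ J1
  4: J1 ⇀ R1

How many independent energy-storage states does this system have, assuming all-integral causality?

1  (I1 all integral)

bond 3 |J1  (Se1 fixes effort; stroke away)
bond 0 |J2  (common-e at J1 fixed by 3)
bond 4 |R1  (0-jn J1 has e-setter on 3)
bond 1 |J3  (J2: last free bond brings flow in)
bond 2 |I1  (only one flow-in slot at J3)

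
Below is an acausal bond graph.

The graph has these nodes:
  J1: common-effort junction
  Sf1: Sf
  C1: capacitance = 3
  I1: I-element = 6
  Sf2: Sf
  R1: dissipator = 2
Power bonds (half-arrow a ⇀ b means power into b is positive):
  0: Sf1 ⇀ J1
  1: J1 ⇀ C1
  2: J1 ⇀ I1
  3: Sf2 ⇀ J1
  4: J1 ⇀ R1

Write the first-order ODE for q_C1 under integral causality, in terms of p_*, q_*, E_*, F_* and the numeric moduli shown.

dq_C1/dt = F_Sf1 + F_Sf2 - p_I1/6 - q_C1/6

#0 stroke→Sf1  (Sf1 (Sf) sets flow on bond)
#3 stroke→Sf2  (source Sf2 imposes f)
#1 stroke→J1  (C1: C, integral causality)
#2 stroke→I1  (J1: bond 1 brought effort, rest push out)
#4 stroke→R1  (J1: bond 1 brought effort, rest push out)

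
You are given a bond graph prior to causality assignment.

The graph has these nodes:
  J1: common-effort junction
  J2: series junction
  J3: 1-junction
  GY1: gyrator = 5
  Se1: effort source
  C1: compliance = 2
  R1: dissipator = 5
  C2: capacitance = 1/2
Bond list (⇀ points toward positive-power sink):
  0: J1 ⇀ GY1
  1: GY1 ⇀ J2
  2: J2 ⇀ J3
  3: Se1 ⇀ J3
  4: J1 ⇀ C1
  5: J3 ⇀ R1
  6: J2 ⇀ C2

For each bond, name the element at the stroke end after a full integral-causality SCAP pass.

b3 →J3  (Se1 fixes effort; stroke away)
b4 →J1  (C1 integral (e out))
b0 →GY1  (0-jn J1 has e-setter on 4)
b1 →GY1  (GY GY1: same side as bond 0)
b2 →J2  (common-f at J2 fixed by 1)
b6 →J2  (common-f at J2 fixed by 1)
b5 →J3  (common-f at J3 fixed by 2)

bond 0 stroke at GY1
bond 1 stroke at GY1
bond 2 stroke at J2
bond 3 stroke at J3
bond 4 stroke at J1
bond 5 stroke at J3
bond 6 stroke at J2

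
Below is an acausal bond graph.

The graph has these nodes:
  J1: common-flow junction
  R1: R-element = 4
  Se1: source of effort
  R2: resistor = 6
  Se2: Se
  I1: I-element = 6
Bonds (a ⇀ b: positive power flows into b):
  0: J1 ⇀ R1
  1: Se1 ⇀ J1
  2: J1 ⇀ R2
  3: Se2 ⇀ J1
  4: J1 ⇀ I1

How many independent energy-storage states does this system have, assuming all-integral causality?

1  (I1 all integral)

#1 |J1  (Se1: effort source, stroke at far end)
#3 |J1  (Se2 (Se) sets effort on bond)
#4 |I1  (I1 outputs flow p/I1)
#0 |J1  (J1 flow already set via bond 4)
#2 |J1  (J1: bond 4 brought flow, rest push out)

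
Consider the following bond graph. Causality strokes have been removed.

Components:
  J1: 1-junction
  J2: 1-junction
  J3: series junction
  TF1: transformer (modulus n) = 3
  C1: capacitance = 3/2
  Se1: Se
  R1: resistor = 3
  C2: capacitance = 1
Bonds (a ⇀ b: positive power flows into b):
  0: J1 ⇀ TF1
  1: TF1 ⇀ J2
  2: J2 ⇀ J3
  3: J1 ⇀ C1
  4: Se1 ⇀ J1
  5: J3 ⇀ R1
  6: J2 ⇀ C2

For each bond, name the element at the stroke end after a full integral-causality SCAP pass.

bond 0 stroke→TF1
bond 1 stroke→J2
bond 2 stroke→J3
bond 3 stroke→J1
bond 4 stroke→J1
bond 5 stroke→R1
bond 6 stroke→J2

b4 |J1  (Se1 fixes effort; stroke away)
b3 |J1  (C1 integral (e out))
b0 |TF1  (J1 needs exactly one f-in)
b1 |J2  (TF1: transformer flips bond 0)
b6 |J2  (C2 outputs effort q/C2)
b2 |J3  (J2 needs exactly one f-in)
b5 |R1  (J3 needs exactly one f-in)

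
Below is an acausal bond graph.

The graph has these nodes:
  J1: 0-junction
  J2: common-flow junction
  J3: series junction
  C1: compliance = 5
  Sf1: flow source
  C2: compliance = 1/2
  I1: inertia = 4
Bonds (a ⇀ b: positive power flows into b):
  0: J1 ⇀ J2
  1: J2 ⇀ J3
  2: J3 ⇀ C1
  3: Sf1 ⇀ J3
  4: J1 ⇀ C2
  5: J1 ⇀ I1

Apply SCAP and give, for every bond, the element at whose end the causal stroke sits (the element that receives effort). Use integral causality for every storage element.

bond 3 →Sf1  (source Sf1 imposes f)
bond 1 →J3  (common-f at J3 fixed by 3)
bond 2 →J3  (common-f at J3 fixed by 3)
bond 0 →J2  (J2: bond 1 brought flow, rest push out)
bond 4 →J1  (C2 integral (e out))
bond 5 →I1  (J1 effort already set via bond 4)

#0 stroke→J2
#1 stroke→J3
#2 stroke→J3
#3 stroke→Sf1
#4 stroke→J1
#5 stroke→I1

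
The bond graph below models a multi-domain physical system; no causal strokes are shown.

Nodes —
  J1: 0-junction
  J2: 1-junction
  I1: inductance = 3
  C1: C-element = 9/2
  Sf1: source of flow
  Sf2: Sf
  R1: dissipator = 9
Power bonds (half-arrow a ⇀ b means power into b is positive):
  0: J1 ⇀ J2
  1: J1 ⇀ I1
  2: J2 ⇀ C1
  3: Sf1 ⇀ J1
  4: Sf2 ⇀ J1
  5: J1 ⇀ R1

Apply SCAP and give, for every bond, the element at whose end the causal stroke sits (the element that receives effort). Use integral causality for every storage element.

β0 stroke→J1
β1 stroke→I1
β2 stroke→J2
β3 stroke→Sf1
β4 stroke→Sf2
β5 stroke→R1

#3 stroke at Sf1  (source Sf1 imposes f)
#4 stroke at Sf2  (Sf2: flow source, stroke at near end)
#1 stroke at I1  (I1 outputs flow p/I1)
#2 stroke at J2  (prefer integral on C1)
#0 stroke at J1  (only one flow-in slot at J2)
#5 stroke at R1  (0-jn J1 has e-setter on 0)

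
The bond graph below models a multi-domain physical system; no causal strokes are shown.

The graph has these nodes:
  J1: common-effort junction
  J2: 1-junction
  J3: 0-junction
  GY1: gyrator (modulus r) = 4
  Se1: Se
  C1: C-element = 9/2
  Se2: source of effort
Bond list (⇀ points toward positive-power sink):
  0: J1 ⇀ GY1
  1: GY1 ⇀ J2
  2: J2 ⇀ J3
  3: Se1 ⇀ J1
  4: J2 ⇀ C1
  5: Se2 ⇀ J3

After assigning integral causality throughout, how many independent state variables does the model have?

#3 |J1  (Se1 (Se) sets effort on bond)
#5 |J3  (Se2 fixes effort; stroke away)
#0 |GY1  (0-jn J1 has e-setter on 3)
#2 |J2  (0-jn J3 has e-setter on 5)
#1 |GY1  (GY GY1: same side as bond 0)
#4 |J2  (common-f at J2 fixed by 1)

1  (C1 all integral)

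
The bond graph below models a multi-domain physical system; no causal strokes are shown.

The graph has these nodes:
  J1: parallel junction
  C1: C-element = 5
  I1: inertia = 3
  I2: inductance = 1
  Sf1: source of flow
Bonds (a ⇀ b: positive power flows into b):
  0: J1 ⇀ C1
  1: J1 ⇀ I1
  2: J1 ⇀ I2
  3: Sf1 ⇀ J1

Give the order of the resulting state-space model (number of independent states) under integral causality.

bond 3 stroke→Sf1  (source Sf1 imposes f)
bond 0 stroke→J1  (C1 integral (e out))
bond 1 stroke→I1  (0-jn J1 has e-setter on 0)
bond 2 stroke→I2  (J1 effort already set via bond 0)

3  (C1, I1, I2 all integral)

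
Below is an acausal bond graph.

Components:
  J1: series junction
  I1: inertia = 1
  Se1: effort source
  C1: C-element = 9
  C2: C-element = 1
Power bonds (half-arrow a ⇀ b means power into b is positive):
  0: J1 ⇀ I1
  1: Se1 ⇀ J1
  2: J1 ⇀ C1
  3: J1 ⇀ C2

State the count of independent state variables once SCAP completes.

b1 stroke at J1  (Se1 (Se) sets effort on bond)
b0 stroke at I1  (I1: I, integral causality)
b2 stroke at J1  (J1: bond 0 brought flow, rest push out)
b3 stroke at J1  (J1 flow already set via bond 0)

3  (C1, C2, I1 all integral)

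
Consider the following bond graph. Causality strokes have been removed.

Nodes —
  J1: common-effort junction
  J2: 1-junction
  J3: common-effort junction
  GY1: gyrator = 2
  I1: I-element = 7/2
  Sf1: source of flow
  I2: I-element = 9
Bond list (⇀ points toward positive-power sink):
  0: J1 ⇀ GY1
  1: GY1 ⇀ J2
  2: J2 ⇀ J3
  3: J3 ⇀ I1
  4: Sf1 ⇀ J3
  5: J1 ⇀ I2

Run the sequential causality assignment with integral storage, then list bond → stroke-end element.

β4 stroke→Sf1  (source Sf1 imposes f)
β3 stroke→I1  (I1: I, integral causality)
β2 stroke→J3  (closing 0-jn rule on J3)
β1 stroke→J2  (common-f at J2 fixed by 2)
β0 stroke→J1  (through GY1, causality inverts; strokes same side of GY1)
β5 stroke→I2  (J1 effort already set via bond 0)

β0 |J1
β1 |J2
β2 |J3
β3 |I1
β4 |Sf1
β5 |I2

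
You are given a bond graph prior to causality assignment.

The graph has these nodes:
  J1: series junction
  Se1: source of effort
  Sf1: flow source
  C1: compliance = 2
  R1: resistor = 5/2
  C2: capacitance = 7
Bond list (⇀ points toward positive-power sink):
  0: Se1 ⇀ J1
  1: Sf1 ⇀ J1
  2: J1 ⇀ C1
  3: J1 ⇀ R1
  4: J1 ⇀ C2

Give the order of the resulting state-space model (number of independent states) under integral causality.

bond 0 |J1  (Se1: effort source, stroke at far end)
bond 1 |Sf1  (Sf1 (Sf) sets flow on bond)
bond 2 |J1  (common-f at J1 fixed by 1)
bond 3 |J1  (J1 flow already set via bond 1)
bond 4 |J1  (J1 flow already set via bond 1)

2  (C1, C2 all integral)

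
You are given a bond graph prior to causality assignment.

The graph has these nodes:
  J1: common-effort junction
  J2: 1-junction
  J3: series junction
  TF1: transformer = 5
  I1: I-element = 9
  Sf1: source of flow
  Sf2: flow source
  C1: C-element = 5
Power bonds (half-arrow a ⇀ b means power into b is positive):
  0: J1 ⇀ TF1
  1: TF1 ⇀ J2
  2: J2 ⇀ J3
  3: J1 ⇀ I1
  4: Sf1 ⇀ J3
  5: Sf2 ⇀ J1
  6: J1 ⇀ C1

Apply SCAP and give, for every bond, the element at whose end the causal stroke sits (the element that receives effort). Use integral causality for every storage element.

β4 stroke at Sf1  (Sf1: flow source, stroke at near end)
β5 stroke at Sf2  (Sf2 (Sf) sets flow on bond)
β2 stroke at J3  (1-jn J3 has f-setter on 4)
β1 stroke at J2  (J2 flow already set via bond 2)
β0 stroke at TF1  (TF TF1: opposite of bond 1)
β3 stroke at I1  (I1 integral (f out))
β6 stroke at J1  (J1: last free bond brings effort in)

b0 stroke at TF1
b1 stroke at J2
b2 stroke at J3
b3 stroke at I1
b4 stroke at Sf1
b5 stroke at Sf2
b6 stroke at J1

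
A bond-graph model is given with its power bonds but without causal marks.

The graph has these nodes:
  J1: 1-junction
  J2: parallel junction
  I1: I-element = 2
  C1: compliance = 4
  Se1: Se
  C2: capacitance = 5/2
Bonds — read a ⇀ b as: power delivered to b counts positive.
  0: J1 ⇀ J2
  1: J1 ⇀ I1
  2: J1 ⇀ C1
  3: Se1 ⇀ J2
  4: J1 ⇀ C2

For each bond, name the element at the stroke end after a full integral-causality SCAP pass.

bond 0 →J1
bond 1 →I1
bond 2 →J1
bond 3 →J2
bond 4 →J1

β3 stroke at J2  (Se1 fixes effort; stroke away)
β0 stroke at J1  (J2: bond 3 brought effort, rest push out)
β1 stroke at I1  (I1: I, integral causality)
β2 stroke at J1  (J1: bond 1 brought flow, rest push out)
β4 stroke at J1  (common-f at J1 fixed by 1)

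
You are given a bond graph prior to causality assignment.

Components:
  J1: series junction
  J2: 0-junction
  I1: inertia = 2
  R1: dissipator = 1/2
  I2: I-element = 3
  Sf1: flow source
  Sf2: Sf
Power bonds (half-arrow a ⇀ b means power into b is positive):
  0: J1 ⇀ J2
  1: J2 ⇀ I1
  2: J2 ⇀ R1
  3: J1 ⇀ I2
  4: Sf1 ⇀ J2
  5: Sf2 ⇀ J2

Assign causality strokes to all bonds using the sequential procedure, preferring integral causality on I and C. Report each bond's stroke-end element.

bond 4 →Sf1  (Sf1 fixes flow; stroke at Sf1)
bond 5 →Sf2  (Sf2: flow source, stroke at near end)
bond 1 →I1  (I1: I, integral causality)
bond 3 →I2  (prefer integral on I2)
bond 0 →J1  (common-f at J1 fixed by 3)
bond 2 →J2  (J2 needs exactly one e-in)

b0 →J1
b1 →I1
b2 →J2
b3 →I2
b4 →Sf1
b5 →Sf2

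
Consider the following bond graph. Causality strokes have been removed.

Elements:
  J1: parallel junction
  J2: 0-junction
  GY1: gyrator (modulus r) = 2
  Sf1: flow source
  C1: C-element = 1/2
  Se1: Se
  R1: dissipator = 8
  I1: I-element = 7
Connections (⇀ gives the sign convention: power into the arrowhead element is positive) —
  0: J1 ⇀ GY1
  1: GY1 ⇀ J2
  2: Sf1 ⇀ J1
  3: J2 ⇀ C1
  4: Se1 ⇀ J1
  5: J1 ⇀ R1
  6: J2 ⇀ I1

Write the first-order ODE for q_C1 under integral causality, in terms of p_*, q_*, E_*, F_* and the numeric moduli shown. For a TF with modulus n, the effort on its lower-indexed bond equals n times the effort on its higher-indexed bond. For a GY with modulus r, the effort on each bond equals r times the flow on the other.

dq_C1/dt = E_Se1/2 - p_I1/7

#2 stroke at Sf1  (Sf1: flow source, stroke at near end)
#4 stroke at J1  (Se1 fixes effort; stroke away)
#0 stroke at GY1  (J1: bond 4 brought effort, rest push out)
#5 stroke at R1  (common-e at J1 fixed by 4)
#1 stroke at GY1  (GY1 both-in/both-out from 0)
#3 stroke at J2  (C1 integral (e out))
#6 stroke at I1  (J2: bond 3 brought effort, rest push out)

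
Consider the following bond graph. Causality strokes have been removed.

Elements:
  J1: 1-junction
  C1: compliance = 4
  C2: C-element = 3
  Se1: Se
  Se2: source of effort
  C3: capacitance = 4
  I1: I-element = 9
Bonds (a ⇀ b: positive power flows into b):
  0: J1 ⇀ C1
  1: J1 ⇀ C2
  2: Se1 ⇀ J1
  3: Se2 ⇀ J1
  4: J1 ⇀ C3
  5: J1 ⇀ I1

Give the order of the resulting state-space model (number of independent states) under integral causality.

4  (C1, C2, C3, I1 all integral)

b2 stroke→J1  (Se1: effort source, stroke at far end)
b3 stroke→J1  (Se2 fixes effort; stroke away)
b0 stroke→J1  (C1: C, integral causality)
b1 stroke→J1  (prefer integral on C2)
b4 stroke→J1  (C3: C, integral causality)
b5 stroke→I1  (only one flow-in slot at J1)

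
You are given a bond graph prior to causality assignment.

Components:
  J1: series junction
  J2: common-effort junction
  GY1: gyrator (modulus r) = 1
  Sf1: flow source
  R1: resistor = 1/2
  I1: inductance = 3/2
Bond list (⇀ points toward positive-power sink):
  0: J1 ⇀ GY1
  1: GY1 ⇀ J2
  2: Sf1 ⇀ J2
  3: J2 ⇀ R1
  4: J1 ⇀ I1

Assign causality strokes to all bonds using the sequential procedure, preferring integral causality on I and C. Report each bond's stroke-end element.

#0 stroke at J1
#1 stroke at J2
#2 stroke at Sf1
#3 stroke at R1
#4 stroke at I1

bond 2 →Sf1  (source Sf1 imposes f)
bond 4 →I1  (I1 outputs flow p/I1)
bond 0 →J1  (common-f at J1 fixed by 4)
bond 1 →J2  (GY1 both-in/both-out from 0)
bond 3 →R1  (common-e at J2 fixed by 1)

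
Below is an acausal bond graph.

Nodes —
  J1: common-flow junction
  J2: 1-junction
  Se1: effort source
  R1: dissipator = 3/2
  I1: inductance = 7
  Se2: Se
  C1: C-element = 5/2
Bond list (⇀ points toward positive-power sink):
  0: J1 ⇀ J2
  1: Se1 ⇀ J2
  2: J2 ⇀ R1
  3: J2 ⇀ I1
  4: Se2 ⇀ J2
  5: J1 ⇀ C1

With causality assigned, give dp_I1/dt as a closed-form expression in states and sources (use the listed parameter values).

#1 |J2  (source Se1 imposes e)
#4 |J2  (Se2 (Se) sets effort on bond)
#3 |I1  (I1 outputs flow p/I1)
#0 |J2  (1-jn J2 has f-setter on 3)
#2 |J2  (1-jn J2 has f-setter on 3)
#5 |J1  (J1 flow already set via bond 0)

dp_I1/dt = E_Se1 + E_Se2 - 3*p_I1/14 - 2*q_C1/5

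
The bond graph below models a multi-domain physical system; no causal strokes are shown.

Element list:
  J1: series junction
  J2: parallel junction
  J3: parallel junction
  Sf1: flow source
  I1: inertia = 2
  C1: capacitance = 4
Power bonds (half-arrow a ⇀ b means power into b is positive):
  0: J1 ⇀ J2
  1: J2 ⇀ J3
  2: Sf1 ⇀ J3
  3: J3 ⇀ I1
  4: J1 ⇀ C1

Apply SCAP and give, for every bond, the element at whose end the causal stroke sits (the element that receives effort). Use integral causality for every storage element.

β2 stroke at Sf1  (Sf1: flow source, stroke at near end)
β3 stroke at I1  (I1 integral (f out))
β1 stroke at J3  (closing 0-jn rule on J3)
β0 stroke at J2  (only one effort-in slot at J2)
β4 stroke at J1  (common-f at J1 fixed by 0)

β0 stroke→J2
β1 stroke→J3
β2 stroke→Sf1
β3 stroke→I1
β4 stroke→J1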